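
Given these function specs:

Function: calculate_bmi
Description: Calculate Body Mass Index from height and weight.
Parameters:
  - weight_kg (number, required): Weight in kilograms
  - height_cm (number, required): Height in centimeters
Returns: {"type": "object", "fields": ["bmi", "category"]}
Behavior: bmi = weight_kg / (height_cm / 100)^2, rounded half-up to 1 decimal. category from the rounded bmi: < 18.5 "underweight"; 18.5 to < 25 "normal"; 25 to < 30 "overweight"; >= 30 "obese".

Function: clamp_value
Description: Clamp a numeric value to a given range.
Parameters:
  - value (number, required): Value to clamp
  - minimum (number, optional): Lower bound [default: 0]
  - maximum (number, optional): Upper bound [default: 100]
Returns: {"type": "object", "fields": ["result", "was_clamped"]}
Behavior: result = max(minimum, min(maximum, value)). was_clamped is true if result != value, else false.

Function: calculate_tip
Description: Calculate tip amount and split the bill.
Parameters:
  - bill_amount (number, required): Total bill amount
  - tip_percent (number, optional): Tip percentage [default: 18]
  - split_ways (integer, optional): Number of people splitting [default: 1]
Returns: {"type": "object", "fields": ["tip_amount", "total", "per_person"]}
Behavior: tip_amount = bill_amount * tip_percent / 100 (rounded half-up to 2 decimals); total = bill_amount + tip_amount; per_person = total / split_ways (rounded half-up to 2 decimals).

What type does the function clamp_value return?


The clamp_value spec declares Returns: {"type": "object", "fields": ["result", "was_clamped"]}
Type:
object


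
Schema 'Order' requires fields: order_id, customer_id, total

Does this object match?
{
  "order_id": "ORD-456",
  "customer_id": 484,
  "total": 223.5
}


Checking required fields... All present.
Valid - all required fields present


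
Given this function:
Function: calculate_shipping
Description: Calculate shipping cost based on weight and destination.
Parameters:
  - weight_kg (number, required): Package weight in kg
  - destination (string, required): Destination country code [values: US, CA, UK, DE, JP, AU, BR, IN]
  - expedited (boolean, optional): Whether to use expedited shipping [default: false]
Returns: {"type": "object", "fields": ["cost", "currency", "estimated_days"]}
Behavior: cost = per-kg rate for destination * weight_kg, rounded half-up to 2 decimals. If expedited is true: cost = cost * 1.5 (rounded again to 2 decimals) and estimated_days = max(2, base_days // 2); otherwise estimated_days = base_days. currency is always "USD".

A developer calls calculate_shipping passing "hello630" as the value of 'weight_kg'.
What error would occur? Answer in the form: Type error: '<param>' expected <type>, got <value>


Spec: 'weight_kg' is declared as number; "hello630" is a string.
Type error: 'weight_kg' expected number, got "hello630"


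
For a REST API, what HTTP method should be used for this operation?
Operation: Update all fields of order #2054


GET = read, POST = create, PUT = update/replace, DELETE = remove
This operation is an update/replace.
PUT


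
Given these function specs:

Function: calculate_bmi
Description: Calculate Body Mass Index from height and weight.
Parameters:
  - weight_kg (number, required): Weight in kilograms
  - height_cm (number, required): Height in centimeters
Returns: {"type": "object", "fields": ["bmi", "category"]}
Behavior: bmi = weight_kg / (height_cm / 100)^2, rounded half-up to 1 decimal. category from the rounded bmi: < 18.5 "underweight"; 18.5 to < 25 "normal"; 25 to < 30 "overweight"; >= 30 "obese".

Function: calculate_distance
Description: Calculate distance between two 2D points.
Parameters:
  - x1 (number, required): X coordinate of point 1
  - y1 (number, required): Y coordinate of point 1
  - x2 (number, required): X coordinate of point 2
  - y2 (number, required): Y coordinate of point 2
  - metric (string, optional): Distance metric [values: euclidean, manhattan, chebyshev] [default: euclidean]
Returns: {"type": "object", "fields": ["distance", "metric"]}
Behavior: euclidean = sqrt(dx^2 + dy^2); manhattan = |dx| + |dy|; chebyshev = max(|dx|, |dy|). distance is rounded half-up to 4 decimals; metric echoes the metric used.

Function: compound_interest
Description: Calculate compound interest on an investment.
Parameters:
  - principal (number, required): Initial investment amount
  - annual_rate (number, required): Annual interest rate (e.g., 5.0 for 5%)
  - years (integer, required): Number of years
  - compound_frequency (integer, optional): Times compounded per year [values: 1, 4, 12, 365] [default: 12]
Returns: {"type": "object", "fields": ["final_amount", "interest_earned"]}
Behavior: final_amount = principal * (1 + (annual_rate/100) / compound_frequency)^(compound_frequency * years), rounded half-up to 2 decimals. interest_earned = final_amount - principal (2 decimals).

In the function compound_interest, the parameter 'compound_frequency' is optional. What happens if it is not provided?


The compound_interest spec declares:
  - compound_frequency (integer, optional): Times compounded per year [values: 1, 4, 12, 365] [default: 12]
It defaults to 12


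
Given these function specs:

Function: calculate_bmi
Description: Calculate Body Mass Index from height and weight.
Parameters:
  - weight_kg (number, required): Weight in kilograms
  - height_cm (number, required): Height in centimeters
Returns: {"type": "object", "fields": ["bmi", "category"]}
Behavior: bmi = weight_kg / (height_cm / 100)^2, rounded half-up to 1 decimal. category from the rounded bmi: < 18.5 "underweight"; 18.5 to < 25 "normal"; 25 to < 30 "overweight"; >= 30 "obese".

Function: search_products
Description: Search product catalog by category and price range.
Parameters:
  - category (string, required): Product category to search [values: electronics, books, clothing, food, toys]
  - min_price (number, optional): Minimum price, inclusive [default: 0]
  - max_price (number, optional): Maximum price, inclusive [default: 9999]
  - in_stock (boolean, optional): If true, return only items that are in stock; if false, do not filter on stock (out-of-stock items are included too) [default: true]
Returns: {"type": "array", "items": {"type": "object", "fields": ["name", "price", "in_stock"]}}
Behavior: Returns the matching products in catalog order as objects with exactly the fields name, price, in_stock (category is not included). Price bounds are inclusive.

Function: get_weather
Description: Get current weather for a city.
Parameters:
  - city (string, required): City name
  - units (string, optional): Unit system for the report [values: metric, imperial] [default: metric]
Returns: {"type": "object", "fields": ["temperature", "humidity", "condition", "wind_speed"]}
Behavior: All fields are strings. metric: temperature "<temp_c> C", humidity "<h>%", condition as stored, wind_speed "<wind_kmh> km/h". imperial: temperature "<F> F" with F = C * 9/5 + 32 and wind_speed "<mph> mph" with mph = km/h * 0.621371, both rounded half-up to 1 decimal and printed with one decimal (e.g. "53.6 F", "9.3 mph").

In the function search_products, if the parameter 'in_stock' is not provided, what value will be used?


The search_products spec declares:
  - in_stock (boolean, optional): If true, return only items that are in stock; if false, do not filter on stock (out-of-stock items are included too) [default: true]
Default:
true


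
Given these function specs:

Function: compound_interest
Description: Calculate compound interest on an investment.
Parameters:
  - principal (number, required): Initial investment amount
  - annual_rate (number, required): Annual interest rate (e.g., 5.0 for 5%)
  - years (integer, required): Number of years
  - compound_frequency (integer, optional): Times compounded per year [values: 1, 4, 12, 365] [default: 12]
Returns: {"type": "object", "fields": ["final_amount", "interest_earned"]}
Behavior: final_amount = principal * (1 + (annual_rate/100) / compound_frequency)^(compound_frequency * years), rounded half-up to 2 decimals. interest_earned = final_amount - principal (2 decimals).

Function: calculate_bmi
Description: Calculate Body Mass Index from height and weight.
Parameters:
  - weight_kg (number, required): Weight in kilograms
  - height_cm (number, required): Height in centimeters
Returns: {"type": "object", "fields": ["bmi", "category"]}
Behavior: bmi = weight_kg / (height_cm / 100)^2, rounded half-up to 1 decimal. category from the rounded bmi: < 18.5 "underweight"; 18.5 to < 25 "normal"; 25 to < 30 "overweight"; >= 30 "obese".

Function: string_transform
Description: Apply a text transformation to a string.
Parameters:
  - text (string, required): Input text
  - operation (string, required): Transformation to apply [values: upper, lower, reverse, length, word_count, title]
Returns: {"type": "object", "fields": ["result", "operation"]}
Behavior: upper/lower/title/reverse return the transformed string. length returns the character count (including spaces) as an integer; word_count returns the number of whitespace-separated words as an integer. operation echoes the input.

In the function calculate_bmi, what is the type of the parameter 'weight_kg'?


The calculate_bmi spec declares:
  - weight_kg (number, required): Weight in kilograms
Type:
number


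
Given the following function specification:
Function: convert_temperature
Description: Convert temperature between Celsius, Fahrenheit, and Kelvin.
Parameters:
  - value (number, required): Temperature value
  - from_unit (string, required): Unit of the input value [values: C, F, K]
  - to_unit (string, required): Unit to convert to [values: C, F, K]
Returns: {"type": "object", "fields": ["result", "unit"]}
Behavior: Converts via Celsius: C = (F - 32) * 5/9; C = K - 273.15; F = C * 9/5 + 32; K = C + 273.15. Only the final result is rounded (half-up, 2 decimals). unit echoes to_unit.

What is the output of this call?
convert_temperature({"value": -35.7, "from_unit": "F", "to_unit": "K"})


To C: (-35.7 - 32) * 5/9 = -37.611111
To K: -37.611111 + 273.15 = 235.538889
Round to 2 decimals: 235.54
Output:
{"result": 235.54, "unit": "K"}


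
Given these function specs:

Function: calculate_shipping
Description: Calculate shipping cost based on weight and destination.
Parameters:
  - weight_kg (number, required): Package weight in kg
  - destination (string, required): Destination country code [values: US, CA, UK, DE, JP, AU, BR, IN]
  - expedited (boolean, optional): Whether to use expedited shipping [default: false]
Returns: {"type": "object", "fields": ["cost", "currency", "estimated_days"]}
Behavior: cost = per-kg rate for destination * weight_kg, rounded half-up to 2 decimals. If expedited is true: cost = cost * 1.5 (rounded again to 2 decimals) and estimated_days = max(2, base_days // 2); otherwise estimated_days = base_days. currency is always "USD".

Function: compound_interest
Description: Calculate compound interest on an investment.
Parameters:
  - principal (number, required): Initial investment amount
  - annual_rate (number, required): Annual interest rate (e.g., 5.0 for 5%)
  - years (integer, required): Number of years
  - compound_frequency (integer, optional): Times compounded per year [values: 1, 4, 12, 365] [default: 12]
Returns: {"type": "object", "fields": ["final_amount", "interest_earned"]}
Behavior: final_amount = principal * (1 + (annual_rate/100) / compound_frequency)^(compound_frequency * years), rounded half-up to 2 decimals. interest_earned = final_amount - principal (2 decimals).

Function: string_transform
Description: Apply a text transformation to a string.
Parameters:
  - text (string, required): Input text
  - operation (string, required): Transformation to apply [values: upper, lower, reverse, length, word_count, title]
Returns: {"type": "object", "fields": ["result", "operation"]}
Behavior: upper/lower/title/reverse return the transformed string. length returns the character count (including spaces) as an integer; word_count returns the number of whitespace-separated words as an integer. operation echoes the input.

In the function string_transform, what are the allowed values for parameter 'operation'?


The string_transform spec declares:
  - operation (string, required): Transformation to apply [values: upper, lower, reverse, length, word_count, title]
Allowed values:
upper, lower, reverse, length, word_count, title


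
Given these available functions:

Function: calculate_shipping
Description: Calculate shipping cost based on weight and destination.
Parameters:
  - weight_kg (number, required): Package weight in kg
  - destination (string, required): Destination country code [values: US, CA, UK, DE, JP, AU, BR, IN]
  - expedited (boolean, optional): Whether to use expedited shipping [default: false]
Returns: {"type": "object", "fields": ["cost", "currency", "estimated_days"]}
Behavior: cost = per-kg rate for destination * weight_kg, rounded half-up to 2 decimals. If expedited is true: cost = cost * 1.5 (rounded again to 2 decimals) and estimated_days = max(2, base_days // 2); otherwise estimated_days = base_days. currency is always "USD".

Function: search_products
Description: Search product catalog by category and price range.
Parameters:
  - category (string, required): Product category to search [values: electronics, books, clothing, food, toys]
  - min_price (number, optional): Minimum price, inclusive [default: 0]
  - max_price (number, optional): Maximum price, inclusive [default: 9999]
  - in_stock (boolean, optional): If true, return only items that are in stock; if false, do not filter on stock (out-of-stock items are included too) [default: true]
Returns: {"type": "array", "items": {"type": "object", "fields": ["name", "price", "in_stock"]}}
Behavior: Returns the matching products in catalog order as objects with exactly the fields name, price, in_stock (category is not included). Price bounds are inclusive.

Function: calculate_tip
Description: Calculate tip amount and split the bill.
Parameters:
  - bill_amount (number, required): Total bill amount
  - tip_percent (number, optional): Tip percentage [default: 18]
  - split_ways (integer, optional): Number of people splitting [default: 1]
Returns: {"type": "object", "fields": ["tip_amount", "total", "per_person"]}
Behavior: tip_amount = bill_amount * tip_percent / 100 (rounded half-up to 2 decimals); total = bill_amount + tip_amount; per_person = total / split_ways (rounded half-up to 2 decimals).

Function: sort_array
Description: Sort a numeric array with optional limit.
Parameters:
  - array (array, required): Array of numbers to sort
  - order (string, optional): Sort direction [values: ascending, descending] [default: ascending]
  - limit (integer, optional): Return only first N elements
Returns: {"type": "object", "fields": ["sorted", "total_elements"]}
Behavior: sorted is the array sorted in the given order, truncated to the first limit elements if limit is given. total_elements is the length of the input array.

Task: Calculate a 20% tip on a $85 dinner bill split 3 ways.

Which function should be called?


The task needs a function whose description is: Calculate tip amount and split the bill.
calculate_tip


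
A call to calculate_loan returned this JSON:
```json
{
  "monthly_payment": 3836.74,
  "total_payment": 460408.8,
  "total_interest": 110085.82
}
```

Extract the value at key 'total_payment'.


460408.8


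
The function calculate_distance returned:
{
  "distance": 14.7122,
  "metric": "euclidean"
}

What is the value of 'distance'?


14.7122


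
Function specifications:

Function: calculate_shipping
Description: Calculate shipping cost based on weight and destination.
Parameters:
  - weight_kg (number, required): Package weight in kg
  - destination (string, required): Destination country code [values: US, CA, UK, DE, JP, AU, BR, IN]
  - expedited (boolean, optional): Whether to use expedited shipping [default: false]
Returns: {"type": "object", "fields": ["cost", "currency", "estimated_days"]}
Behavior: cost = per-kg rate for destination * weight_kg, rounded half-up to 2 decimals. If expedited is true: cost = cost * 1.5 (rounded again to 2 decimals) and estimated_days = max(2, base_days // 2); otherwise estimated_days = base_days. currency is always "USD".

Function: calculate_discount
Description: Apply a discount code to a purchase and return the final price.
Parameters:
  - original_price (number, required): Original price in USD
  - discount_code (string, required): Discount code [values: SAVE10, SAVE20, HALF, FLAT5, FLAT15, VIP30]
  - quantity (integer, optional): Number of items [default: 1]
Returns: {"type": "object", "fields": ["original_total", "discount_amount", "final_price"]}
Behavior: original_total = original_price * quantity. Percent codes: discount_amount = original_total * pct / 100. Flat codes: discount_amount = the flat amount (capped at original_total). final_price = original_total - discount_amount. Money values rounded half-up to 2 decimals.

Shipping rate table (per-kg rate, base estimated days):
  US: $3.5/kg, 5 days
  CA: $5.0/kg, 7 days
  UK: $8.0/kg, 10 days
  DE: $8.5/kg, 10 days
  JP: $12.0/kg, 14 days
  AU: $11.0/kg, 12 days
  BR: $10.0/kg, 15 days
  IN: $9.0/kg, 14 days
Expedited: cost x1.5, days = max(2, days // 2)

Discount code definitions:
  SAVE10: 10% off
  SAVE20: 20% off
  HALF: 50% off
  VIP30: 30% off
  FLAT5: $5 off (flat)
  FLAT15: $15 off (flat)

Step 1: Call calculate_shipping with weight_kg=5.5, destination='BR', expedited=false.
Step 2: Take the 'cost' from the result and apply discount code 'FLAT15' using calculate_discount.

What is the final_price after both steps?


Step 1: calculate_shipping(weight_kg=5.5, destination=BR, expedited=false)
  Rate for BR: $10.0/kg, base 15 days
  cost = 10.0 * 5.5 = 55 -> 55.00
  expedited not set/false: estimated_days = 15
  -> cost = 55.00 USD
Step 2: calculate_discount(original_price=55.0, discount_code=FLAT15, quantity=1)
  original_total = 55.0 * 1 = 55.00
  FLAT15 = $15 flat: discount_amount = min(15.00, 55.00) = 15.00
  final_price = 55.00 - 15.00 = 40.00
  -> final_price = 40.00
$40.00


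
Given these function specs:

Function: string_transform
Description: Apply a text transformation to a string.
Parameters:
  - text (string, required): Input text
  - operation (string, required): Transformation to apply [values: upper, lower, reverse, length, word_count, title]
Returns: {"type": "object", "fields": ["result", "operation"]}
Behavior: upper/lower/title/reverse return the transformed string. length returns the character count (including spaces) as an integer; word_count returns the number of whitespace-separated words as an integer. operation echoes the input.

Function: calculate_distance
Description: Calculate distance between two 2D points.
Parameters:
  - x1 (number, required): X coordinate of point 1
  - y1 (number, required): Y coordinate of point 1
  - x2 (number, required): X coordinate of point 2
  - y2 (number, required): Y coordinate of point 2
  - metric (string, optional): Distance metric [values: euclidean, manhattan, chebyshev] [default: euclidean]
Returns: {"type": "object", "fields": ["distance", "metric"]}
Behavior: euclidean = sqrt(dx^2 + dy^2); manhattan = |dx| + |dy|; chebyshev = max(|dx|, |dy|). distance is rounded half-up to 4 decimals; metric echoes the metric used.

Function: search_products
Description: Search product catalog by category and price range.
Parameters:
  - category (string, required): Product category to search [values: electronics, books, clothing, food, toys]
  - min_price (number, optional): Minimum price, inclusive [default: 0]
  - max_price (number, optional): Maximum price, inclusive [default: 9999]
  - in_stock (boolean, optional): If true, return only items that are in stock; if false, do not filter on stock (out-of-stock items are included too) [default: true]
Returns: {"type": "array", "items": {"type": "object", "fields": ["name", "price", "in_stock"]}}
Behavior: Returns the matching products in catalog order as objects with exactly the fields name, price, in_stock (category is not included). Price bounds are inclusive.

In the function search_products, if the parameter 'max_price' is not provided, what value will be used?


The search_products spec declares:
  - max_price (number, optional): Maximum price, inclusive [default: 9999]
Default:
9999


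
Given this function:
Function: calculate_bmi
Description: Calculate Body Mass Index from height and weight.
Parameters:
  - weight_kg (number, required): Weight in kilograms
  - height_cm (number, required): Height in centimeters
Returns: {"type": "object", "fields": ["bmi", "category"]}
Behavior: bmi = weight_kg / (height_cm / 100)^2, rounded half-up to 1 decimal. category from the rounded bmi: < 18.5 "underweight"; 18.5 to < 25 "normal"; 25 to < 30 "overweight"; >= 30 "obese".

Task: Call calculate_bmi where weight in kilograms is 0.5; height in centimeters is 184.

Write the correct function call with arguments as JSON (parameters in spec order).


Mapping each described value to its parameter name:
  'Weight in kilograms' -> weight_kg = 0.5
  'Height in centimeters' -> height_cm = 184
calculate_bmi({"weight_kg": 0.5, "height_cm": 184})


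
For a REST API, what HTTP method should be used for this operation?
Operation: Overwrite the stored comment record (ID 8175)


GET = read, POST = create, PUT = update/replace, DELETE = remove
This operation is an update/replace.
PUT


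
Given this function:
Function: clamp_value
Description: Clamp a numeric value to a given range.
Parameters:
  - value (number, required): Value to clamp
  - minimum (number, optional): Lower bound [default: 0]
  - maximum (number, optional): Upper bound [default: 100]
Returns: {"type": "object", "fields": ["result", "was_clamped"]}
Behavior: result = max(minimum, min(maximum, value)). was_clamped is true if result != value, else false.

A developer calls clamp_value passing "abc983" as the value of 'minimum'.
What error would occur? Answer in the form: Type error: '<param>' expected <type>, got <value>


Spec: 'minimum' is declared as number; "abc983" is a string.
Type error: 'minimum' expected number, got "abc983"


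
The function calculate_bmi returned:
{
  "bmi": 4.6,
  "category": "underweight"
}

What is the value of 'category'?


underweight


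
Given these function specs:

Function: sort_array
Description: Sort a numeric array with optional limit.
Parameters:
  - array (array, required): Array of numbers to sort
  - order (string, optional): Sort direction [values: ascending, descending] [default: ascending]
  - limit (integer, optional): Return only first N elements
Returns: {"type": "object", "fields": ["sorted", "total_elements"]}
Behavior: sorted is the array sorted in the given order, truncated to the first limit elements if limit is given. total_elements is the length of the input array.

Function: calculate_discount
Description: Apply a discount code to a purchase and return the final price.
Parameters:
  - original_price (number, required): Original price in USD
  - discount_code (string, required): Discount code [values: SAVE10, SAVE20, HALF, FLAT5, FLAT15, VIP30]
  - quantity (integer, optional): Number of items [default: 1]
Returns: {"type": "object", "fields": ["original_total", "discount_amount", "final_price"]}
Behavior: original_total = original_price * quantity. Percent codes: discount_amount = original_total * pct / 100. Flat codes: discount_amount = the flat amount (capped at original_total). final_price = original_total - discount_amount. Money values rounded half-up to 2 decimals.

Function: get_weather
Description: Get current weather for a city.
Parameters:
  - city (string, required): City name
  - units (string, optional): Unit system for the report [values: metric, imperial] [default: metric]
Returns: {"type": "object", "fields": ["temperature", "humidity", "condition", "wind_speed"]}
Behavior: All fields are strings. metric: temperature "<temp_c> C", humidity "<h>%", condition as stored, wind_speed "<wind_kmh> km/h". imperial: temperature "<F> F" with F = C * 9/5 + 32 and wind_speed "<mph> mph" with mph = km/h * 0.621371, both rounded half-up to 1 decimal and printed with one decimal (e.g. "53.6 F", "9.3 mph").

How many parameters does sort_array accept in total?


Parameters of sort_array: array (required), order (optional), limit (optional)
Total:
3


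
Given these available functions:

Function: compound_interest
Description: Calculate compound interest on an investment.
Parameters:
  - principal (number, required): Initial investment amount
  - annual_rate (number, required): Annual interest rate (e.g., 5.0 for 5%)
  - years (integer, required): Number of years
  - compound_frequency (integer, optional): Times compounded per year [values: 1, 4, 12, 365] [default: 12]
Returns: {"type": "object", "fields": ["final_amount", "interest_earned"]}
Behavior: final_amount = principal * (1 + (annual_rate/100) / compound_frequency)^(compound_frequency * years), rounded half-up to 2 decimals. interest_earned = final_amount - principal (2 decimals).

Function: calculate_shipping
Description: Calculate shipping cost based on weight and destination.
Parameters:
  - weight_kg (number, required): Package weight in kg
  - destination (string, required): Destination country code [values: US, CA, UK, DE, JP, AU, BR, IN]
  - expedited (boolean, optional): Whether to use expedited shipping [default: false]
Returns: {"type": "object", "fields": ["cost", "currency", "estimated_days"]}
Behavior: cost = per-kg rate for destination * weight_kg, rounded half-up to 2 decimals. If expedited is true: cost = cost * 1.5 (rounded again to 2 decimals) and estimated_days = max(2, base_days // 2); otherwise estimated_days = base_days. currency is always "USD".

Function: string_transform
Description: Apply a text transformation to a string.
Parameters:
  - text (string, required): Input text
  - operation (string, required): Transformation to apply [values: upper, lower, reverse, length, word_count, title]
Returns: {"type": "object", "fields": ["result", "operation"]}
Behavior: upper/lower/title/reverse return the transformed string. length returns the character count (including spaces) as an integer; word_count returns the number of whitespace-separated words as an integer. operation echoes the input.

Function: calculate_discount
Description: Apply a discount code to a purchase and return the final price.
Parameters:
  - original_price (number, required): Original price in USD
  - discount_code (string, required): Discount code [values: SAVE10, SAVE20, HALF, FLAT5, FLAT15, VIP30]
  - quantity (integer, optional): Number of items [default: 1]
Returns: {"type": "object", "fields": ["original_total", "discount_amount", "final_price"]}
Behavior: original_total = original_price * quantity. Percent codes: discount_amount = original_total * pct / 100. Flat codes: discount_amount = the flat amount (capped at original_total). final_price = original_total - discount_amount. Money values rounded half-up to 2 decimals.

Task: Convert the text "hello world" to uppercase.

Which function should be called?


The task needs a function whose description is: Apply a text transformation to a string.
string_transform


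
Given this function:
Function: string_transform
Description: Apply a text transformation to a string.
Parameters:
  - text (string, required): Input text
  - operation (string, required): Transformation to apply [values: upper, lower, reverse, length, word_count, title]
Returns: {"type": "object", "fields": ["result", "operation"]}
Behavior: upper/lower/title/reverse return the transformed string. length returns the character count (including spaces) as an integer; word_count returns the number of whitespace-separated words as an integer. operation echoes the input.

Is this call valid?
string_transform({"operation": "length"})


Checking required parameters...
Missing required parameter: text
Invalid - missing required parameter 'text'


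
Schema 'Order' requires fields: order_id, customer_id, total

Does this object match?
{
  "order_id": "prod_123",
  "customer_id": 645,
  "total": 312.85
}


Checking required fields... All present.
Valid - all required fields present


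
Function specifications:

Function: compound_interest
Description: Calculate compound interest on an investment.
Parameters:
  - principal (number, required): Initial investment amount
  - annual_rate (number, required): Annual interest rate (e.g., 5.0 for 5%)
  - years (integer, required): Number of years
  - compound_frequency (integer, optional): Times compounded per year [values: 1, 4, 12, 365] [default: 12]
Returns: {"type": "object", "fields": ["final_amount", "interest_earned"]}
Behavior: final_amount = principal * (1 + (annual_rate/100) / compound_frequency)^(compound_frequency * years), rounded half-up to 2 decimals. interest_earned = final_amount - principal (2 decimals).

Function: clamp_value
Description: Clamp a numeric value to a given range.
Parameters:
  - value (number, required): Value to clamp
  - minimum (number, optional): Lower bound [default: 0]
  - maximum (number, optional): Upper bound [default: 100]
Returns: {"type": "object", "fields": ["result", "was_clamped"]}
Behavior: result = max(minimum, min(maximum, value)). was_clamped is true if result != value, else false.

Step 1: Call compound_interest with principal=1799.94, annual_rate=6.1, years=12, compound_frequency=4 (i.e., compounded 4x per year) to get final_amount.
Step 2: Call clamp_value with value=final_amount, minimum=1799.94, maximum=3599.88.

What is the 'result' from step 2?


Step 1: compound_interest
  rate per period = 6.1/100/4 = 0.01525 (keep full precision); periods = 4 * 12 = 48
  (1 + 0.01525)^48 = 2.06777801
  final_amount = 1799.94 * 2.06777801 = 3721.876345 -> 3721.88
  interest_earned = 3721.88 - 1799.94 = 1921.94
  -> final_amount = 3721.88
Step 2: clamp_value(value=3721.88, minimum=1799.94, maximum=3599.88)
  result = max(1799.94, min(3599.88, 3721.88)) = max(1799.94, 3599.88) = 3599.88
  was_clamped = (3599.88 != 3721.88) = true
  -> result = 3599.88
3599.88


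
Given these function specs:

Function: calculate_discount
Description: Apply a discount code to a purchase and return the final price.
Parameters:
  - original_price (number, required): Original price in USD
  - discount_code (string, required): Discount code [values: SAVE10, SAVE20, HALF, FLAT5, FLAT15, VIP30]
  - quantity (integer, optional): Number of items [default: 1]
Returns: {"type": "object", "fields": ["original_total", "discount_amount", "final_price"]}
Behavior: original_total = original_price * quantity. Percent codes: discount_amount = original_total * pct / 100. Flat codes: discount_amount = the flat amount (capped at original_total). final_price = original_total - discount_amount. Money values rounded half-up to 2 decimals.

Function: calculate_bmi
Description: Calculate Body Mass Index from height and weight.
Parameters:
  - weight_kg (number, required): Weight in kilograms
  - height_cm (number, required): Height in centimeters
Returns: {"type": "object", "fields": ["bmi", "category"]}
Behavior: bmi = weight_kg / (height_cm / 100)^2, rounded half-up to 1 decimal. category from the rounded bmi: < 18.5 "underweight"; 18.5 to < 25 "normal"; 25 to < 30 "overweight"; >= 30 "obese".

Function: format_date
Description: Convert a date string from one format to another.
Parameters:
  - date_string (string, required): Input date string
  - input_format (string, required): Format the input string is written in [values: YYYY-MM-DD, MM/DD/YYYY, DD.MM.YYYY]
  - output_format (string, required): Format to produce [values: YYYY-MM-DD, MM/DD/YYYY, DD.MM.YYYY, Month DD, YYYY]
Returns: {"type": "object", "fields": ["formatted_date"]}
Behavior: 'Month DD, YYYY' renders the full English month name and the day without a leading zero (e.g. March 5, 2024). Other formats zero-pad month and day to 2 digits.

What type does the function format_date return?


The format_date spec declares Returns: {"type": "object", "fields": ["formatted_date"]}
Type:
object


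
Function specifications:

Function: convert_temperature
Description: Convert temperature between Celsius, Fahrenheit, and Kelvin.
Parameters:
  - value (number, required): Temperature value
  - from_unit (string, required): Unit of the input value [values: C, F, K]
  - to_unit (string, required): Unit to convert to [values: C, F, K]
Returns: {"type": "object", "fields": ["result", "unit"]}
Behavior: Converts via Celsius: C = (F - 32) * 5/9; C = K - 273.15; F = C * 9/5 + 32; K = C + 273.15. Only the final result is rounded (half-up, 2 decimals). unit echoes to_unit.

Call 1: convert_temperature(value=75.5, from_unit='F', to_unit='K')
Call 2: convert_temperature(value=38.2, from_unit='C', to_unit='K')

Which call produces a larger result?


Call 1:
  To C: (75.5 - 32) * 5/9 = 24.166667
  To K: 24.166667 + 273.15 = 297.316667
  Round to 2 decimals: 297.32
  -> 297.32 K
Call 2:
  Input already in C: 38.2
  To K: 38.2 + 273.15 = 311.35
  Round to 2 decimals: 311.35
  -> 311.35 K
Call 2 (311.35 K)


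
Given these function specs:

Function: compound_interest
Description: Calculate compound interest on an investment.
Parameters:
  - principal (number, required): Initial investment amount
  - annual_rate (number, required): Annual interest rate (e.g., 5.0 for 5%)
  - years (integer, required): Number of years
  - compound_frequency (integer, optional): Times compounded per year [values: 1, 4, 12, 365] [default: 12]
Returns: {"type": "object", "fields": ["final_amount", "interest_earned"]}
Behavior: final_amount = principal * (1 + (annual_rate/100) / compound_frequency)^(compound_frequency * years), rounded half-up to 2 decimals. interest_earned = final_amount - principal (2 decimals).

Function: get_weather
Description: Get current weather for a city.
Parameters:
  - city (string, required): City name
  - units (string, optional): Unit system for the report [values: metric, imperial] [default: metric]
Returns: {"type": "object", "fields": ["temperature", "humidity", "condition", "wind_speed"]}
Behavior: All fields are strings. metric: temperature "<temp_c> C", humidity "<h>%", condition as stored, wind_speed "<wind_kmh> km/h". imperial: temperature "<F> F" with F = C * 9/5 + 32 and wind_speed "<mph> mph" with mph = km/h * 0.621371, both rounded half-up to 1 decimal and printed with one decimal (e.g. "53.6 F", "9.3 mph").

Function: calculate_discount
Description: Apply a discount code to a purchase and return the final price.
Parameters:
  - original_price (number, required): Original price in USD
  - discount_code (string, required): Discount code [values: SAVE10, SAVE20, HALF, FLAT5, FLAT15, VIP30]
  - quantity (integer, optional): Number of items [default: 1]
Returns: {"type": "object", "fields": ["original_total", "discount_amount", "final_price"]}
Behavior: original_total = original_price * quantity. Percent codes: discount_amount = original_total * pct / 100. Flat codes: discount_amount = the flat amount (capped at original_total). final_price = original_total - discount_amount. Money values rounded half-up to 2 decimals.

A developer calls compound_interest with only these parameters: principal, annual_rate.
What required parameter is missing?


Required parameters: principal, annual_rate, years
Provided: principal, annual_rate
Missing: years
years


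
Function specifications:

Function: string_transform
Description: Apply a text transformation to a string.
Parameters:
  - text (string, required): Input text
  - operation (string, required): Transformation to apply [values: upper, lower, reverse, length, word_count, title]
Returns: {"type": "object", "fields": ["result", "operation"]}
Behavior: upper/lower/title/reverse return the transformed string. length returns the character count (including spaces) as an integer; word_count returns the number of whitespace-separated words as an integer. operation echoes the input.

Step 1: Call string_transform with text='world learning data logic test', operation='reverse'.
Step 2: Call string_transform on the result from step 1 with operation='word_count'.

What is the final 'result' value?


Step 1: string_transform(text='world learning data logic test', operation='reverse')
  -> result = 'tset cigol atad gninrael dlrow'
Step 2: string_transform(text='tset cigol atad gninrael dlrow', operation='word_count')
  words: tset, cigol, atad, gninrael, dlrow -> 5
  -> result = 5
5


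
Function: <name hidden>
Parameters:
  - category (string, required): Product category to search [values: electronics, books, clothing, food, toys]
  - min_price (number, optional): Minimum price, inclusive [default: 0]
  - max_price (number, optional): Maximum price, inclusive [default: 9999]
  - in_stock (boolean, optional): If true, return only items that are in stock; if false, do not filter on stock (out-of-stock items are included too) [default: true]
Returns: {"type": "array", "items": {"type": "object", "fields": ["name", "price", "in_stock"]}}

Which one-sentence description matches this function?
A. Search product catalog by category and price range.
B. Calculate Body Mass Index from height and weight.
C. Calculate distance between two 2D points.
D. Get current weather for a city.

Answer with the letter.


Parameters category, min_price, max_price, in_stock and return "array" fit: Search product catalog by category and price range.
A


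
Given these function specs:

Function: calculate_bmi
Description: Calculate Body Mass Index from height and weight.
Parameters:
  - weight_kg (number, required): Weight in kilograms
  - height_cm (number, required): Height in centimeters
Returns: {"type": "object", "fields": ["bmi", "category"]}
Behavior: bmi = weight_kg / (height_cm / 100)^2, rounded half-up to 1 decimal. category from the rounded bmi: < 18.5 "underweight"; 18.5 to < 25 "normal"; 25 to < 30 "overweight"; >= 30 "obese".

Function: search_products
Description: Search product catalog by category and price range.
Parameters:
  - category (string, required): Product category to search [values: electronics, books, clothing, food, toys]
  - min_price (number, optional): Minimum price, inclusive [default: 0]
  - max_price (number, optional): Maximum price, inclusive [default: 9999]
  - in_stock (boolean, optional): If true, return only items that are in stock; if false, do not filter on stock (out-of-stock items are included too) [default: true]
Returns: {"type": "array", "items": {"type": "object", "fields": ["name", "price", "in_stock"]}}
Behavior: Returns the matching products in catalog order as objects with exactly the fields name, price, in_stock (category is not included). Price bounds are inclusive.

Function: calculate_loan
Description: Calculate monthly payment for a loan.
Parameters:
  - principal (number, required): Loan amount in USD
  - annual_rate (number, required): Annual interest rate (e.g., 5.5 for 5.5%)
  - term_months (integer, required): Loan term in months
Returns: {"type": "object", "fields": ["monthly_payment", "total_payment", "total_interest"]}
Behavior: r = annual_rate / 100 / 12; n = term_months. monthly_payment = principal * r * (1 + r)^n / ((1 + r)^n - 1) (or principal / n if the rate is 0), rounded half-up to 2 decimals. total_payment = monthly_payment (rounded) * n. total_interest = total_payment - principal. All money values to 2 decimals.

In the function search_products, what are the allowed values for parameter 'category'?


The search_products spec declares:
  - category (string, required): Product category to search [values: electronics, books, clothing, food, toys]
Allowed values:
electronics, books, clothing, food, toys


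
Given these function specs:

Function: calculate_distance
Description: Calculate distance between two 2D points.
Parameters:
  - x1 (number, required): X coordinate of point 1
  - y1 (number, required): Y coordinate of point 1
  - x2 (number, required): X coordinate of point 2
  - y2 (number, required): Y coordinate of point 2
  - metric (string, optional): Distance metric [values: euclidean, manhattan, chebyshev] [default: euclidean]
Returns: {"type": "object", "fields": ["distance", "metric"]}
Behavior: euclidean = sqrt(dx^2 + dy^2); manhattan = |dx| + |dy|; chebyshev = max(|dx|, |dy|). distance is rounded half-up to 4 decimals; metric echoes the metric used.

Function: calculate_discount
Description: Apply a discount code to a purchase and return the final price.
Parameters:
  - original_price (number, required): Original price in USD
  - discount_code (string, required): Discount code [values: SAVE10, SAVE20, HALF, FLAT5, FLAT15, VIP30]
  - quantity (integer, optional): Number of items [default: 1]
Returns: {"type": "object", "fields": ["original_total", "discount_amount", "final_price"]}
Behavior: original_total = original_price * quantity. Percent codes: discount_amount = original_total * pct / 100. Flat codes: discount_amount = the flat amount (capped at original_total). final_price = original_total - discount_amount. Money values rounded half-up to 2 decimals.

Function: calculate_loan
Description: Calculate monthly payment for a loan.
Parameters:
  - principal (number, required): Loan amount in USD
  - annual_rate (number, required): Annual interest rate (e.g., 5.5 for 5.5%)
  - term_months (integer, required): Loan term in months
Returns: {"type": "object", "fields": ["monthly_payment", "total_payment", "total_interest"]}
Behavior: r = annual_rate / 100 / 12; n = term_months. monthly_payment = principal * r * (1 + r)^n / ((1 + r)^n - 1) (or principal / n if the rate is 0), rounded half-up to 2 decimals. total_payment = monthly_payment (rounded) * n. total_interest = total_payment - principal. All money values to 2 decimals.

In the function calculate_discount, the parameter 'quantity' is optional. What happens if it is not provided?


The calculate_discount spec declares:
  - quantity (integer, optional): Number of items [default: 1]
It defaults to 1
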